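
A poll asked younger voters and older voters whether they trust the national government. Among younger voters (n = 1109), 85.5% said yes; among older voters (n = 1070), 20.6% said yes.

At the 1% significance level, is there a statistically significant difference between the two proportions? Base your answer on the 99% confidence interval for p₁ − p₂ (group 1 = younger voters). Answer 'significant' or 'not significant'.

significant

SE₁ = √(p̂₁(1−p̂₁)/n₁) = √(0.8550·0.1450/1109) = 0.01057; SE₂ = √(0.2060·0.7940/1070) = 0.01236.
Independent samples: SE of the difference = √(SE₁² + SE₂²) = √(0.0001117249 + 0.0001527696) = 0.01626.
z* for 99% confidence is 2.576, so the margin of error is 2.576 × 0.01626 = 0.04189.
Point estimate p̂₁ − p̂₂ = 0.8550 − 0.2060 = 0.6490.
0.6490 ± 0.04189 → (0.60711, 0.69089).
The interval (0.60711, 0.69089) does not contain 0, so the difference is significant.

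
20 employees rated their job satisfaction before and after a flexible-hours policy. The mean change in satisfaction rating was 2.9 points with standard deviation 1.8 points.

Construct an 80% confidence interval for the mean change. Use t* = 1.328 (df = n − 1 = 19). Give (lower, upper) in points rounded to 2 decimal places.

Paired design: SE = s_d/√n = 1.8/√20 = 0.4025.
t* = 1.328; margin of error = 1.328 × 0.4025 = 0.5345.
2.9 ± 0.5345 → (2.37, 3.43).

(2.37, 3.43)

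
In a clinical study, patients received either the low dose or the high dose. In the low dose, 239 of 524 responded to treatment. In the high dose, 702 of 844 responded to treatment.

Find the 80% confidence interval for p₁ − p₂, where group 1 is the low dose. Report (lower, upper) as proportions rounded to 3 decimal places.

Sample proportions: 239/524 = 0.4561, 702/844 = 0.8318.
Each SE is √(p̂(1−p̂)/n): √(0.4561·0.5439/524) = 0.02176 and √(0.8318·0.1682/844) = 0.01288.
SE(p̂₁ − p̂₂) = √(SE₁² + SE₂²) = √(0.0004734976 + 0.0001658944) = 0.02529, since the two samples are independent.
At 80% confidence z* = 1.282; margin = 1.282 × 0.02529 = 0.03242.
The difference is 0.4561 − 0.8318 = -0.3757, so the interval is -0.3757 ± 0.03242 = (-0.408, -0.343).

(-0.408, -0.343)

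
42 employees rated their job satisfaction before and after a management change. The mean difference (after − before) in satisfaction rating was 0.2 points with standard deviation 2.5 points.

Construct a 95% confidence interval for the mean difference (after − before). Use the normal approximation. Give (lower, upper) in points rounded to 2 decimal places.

(-0.56, 0.96)

This is a matched-pairs design, so SE = s_d/√n = 2.5/√42 = 0.3858.
Margin = 1.960 × 0.3858 = 0.7562; the interval is 0.2 ± 0.7562 = (-0.56, 0.96).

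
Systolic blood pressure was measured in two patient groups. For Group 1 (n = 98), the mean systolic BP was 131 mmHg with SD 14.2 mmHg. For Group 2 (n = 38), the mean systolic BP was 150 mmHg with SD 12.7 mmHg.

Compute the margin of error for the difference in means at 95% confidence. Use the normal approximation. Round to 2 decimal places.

4.92

SE₁ = s₁/√n₁ = 14.2/√98 = 1.4344; SE₂ = 12.7/√38 = 2.0602.
Independent samples, unequal variances: SE_diff = √(SE₁² + SE₂²) = √(2.05750336 + 4.24442404) = 2.5104.
z* = 1.960, so margin of error = 1.960 × 2.5104 = 4.9204.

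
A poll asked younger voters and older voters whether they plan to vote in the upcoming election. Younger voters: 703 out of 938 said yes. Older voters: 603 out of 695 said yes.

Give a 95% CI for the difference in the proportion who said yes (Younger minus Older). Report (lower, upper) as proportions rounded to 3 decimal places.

(-0.156, -0.081)

Sample proportions: 703/938 = 0.7495, 603/695 = 0.8676.
Each SE is √(p̂(1−p̂)/n): √(0.7495·0.2505/938) = 0.01415 and √(0.8676·0.1324/695) = 0.01286.
SE(p̂₁ − p̂₂) = √(SE₁² + SE₂²) = √(0.0002002225 + 0.0001653796) = 0.01912, since the two samples are independent.
At 95% confidence z* = 1.960; margin = 1.960 × 0.01912 = 0.03748.
The difference is 0.7495 − 0.8676 = -0.1181, so the interval is -0.1181 ± 0.03748 = (-0.156, -0.081).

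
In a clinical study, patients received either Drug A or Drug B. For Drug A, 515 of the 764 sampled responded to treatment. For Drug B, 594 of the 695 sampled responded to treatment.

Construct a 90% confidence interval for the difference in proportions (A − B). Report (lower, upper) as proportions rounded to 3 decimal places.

(-0.216, -0.145)

p̂₁ = 515/764 = 0.6741 and p̂₂ = 594/695 = 0.8547.
SE₁ = √(p̂₁(1−p̂₁)/n₁) = √(0.6741·0.3259/764) = 0.01696; SE₂ = √(0.8547·0.1453/695) = 0.01337.
Independent samples: SE of the difference = √(SE₁² + SE₂²) = √(0.0002876416 + 0.0001787569) = 0.02160.
z* for 90% confidence is 1.645, so the margin of error is 1.645 × 0.02160 = 0.03553.
Point estimate p̂₁ − p̂₂ = 0.6741 − 0.8547 = -0.1806.
-0.1806 ± 0.03553 → (-0.216, -0.145).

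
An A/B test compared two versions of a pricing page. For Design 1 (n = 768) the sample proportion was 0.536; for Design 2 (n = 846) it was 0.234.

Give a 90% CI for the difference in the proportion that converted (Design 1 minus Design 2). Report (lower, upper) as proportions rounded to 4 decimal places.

Each SE is √(p̂(1−p̂)/n): √(0.5360·0.4640/768) = 0.01800 and √(0.2340·0.7660/846) = 0.01456.
SE(p̂₁ − p̂₂) = √(SE₁² + SE₂²) = √(0.000324 + 0.0002119936) = 0.02315, since the two samples are independent.
At 90% confidence z* = 1.645; margin = 1.645 × 0.02315 = 0.03808.
The difference is 0.5360 − 0.2340 = 0.3020, so the interval is 0.3020 ± 0.03808 = (0.2639, 0.3401).

(0.2639, 0.3401)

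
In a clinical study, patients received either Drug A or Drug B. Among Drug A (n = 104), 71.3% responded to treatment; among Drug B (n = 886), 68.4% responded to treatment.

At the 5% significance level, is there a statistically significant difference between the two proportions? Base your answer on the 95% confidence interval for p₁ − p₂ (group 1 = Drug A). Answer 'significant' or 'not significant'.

not significant

The two standard errors are √(0.7130×0.2870/104) = 0.04436 and √(0.6840×0.3160/886) = 0.01562.
Because the samples are independent, SE_diff = √(0.04436² + 0.01562²) = 0.04703.
Using z* = 1.960 for 95%, ME = 1.960 × 0.04703 = 0.09218.
p̂₁ − p̂₂ = 0.0290; interval 0.0290 ± 0.09218 gives (-0.06318, 0.12118).
The interval (-0.06318, 0.12118) contains 0, so the difference is not significant.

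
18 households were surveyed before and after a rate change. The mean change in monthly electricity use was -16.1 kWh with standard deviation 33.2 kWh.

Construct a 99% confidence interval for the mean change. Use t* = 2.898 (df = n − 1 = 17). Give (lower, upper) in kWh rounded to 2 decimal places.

(-38.78, 6.58)

This is a matched-pairs design, so SE = s_d/√n = 33.2/√18 = 7.8253.
Margin = 2.898 × 7.8253 = 22.6777; the interval is -16.1 ± 22.6777 = (-38.78, 6.58).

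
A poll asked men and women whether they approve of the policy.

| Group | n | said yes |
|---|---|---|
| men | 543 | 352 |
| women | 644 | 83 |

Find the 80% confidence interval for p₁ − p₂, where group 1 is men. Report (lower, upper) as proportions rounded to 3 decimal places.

p̂₁ = 352/543 = 0.6483 and p̂₂ = 83/644 = 0.1289.
SE₁ = √(p̂₁(1−p̂₁)/n₁) = √(0.6483·0.3517/543) = 0.02049; SE₂ = √(0.1289·0.8711/644) = 0.01320.
Independent samples: SE of the difference = √(SE₁² + SE₂²) = √(0.0004198401 + 0.00017424) = 0.02437.
z* for 80% confidence is 1.282, so the margin of error is 1.282 × 0.02437 = 0.03124.
Point estimate p̂₁ − p̂₂ = 0.6483 − 0.1289 = 0.5194.
0.5194 ± 0.03124 → (0.488, 0.551).

(0.488, 0.551)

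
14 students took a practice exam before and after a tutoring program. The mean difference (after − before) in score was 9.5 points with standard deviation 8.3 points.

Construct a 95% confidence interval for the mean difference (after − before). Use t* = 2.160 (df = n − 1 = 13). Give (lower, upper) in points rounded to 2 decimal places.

This is a matched-pairs design, so SE = s_d/√n = 8.3/√14 = 2.2183.
Margin = 2.160 × 2.2183 = 4.7915; the interval is 9.5 ± 4.7915 = (4.71, 14.29).

(4.71, 14.29)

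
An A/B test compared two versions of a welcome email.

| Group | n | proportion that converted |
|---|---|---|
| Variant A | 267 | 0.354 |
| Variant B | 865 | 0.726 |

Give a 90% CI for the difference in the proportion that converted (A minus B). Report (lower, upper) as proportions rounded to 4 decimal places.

SE₁ = √(p̂₁(1−p̂₁)/n₁) = √(0.3540·0.6460/267) = 0.02927; SE₂ = √(0.7260·0.2740/865) = 0.01516.
Independent samples: SE of the difference = √(SE₁² + SE₂²) = √(0.0008567329 + 0.0002298256) = 0.03296.
z* for 90% confidence is 1.645, so the margin of error is 1.645 × 0.03296 = 0.05422.
Point estimate p̂₁ − p̂₂ = 0.3540 − 0.7260 = -0.3720.
-0.3720 ± 0.05422 → (-0.4262, -0.3178).

(-0.4262, -0.3178)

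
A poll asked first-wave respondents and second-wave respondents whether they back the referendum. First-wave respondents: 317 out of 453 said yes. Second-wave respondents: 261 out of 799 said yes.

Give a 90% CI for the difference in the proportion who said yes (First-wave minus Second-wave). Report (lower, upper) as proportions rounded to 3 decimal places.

(0.328, 0.418)

Sample proportions: 317/453 = 0.6998, 261/799 = 0.3267.
Each SE is √(p̂(1−p̂)/n): √(0.6998·0.3002/453) = 0.02153 and √(0.3267·0.6733/799) = 0.01659.
SE(p̂₁ − p̂₂) = √(SE₁² + SE₂²) = √(0.0004635409 + 0.0002752281) = 0.02718, since the two samples are independent.
At 90% confidence z* = 1.645; margin = 1.645 × 0.02718 = 0.04471.
The difference is 0.6998 − 0.3267 = 0.3731, so the interval is 0.3731 ± 0.04471 = (0.328, 0.418).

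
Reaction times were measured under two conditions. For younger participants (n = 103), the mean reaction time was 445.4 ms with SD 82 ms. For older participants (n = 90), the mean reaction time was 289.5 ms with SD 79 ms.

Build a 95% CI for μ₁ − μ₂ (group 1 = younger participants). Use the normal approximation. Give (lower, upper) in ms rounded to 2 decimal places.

SE₁ = s₁/√n₁ = 82/√103 = 8.0797; SE₂ = 79/√90 = 8.3273.
Independent samples, unequal variances: SE_diff = √(SE₁² + SE₂²) = √(65.28155209 + 69.34392529) = 11.6028.
z* = 1.960, so margin of error = 1.960 × 11.6028 = 22.7415.
Difference in means = 445.4 − 289.5 = 155.9000.
155.9000 ± 22.7415 → (133.16, 178.64).

(133.16, 178.64)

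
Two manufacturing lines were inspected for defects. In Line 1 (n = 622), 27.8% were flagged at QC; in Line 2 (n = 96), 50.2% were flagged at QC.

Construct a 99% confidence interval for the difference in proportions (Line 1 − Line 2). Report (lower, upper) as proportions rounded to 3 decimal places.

SE₁ = √(p̂₁(1−p̂₁)/n₁) = √(0.2780·0.7220/622) = 0.01796; SE₂ = √(0.5020·0.4980/96) = 0.05103.
Independent samples: SE of the difference = √(SE₁² + SE₂²) = √(0.0003225616 + 0.0026040609) = 0.05410.
z* for 99% confidence is 2.576, so the margin of error is 2.576 × 0.05410 = 0.13936.
Point estimate p̂₁ − p̂₂ = 0.2780 − 0.5020 = -0.2240.
-0.2240 ± 0.13936 → (-0.363, -0.085).

(-0.363, -0.085)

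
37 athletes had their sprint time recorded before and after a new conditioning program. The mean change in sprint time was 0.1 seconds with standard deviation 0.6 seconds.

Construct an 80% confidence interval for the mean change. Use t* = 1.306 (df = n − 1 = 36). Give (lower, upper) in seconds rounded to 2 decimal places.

Paired design: SE = s_d/√n = 0.6/√37 = 0.0986.
t* = 1.306; margin of error = 1.306 × 0.0986 = 0.1288.
0.1 ± 0.1288 → (-0.03, 0.23).

(-0.03, 0.23)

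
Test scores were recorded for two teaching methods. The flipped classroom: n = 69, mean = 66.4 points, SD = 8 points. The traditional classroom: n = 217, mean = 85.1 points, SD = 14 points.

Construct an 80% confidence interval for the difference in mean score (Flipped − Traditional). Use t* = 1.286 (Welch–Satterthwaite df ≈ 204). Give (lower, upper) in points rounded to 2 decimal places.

SE₁ = s₁/√n₁ = 8/√69 = 0.9631; SE₂ = 14/√217 = 0.9504.
Independent samples, unequal variances: SE_diff = √(SE₁² + SE₂²) = √(0.92756161 + 0.90326016) = 1.3531.
t* = 1.286, so margin of error = 1.286 × 1.3531 = 1.7401.
Difference in means = 66.4 − 85.1 = -18.7000.
-18.7000 ± 1.7401 → (-20.44, -16.96).

(-20.44, -16.96)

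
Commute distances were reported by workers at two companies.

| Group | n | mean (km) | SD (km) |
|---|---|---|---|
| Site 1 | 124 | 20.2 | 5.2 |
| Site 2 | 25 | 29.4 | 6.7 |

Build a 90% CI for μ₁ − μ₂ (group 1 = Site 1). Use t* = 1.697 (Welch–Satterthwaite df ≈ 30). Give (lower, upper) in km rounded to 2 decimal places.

(-11.61, -6.79)

Standard errors of each mean: 5.2/√124 = 0.4670 and 6.7/√25 = 1.3400.
SE(x̄₁ − x̄₂) = √(0.4670² + 1.3400²) = 1.4190 for independent samples with unequal variances.
With t* = 1.697, the margin is 1.697 × 1.4190 = 2.4080.
x̄₁ − x̄₂ = 20.2 − 29.4 = -9.2000; the interval is -9.2000 ± 2.4080 = (-11.61, -6.79).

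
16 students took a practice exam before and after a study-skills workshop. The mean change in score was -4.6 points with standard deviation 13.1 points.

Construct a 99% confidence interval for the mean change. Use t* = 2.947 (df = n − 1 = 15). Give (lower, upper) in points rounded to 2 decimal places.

Paired design: SE = s_d/√n = 13.1/√16 = 3.2750.
t* = 2.947; margin of error = 2.947 × 3.2750 = 9.6514.
-4.6 ± 9.6514 → (-14.25, 5.05).

(-14.25, 5.05)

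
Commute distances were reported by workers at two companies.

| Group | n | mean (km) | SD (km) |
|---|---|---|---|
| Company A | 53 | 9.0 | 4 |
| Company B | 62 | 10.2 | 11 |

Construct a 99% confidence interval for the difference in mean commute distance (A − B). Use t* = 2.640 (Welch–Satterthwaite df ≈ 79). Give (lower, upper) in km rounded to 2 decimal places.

(-5.16, 2.76)

SE₁ = s₁/√n₁ = 4/√53 = 0.5494; SE₂ = 11/√62 = 1.3970.
Independent samples, unequal variances: SE_diff = √(SE₁² + SE₂²) = √(0.30184036 + 1.951609) = 1.5011.
t* = 2.640, so margin of error = 2.640 × 1.5011 = 3.9629.
Difference in means = 9.0 − 10.2 = -1.2000.
-1.2000 ± 3.9629 → (-5.16, 2.76).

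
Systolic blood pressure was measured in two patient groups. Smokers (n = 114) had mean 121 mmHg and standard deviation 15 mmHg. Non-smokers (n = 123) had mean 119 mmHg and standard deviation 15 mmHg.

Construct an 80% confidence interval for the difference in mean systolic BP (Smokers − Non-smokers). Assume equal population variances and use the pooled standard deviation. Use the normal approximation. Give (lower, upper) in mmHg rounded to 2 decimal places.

s_p = √[((n₁−1)s₁² + (n₂−1)s₂²)/(n₁+n₂−2)] = √[(113·15² + 122·15²)/235] = 15.0000.
SE = 15.0000·√(1/114 + 1/123) = 1.9501.
With z* = 1.282, margin = 1.282 × 1.9501 = 2.5000.
x̄₁ − x̄₂ = 121 − 119 = 2.0000; interval 2.0000 ± 2.5000 = (-0.50, 4.50).

(-0.50, 4.50)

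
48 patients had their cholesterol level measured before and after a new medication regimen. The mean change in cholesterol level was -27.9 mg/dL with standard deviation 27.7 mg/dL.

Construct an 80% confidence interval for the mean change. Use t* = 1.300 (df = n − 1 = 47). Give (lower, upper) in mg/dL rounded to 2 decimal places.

Paired design: SE = s_d/√n = 27.7/√48 = 3.9982.
t* = 1.300; margin of error = 1.300 × 3.9982 = 5.1977.
-27.9 ± 5.1977 → (-33.10, -22.70).

(-33.10, -22.70)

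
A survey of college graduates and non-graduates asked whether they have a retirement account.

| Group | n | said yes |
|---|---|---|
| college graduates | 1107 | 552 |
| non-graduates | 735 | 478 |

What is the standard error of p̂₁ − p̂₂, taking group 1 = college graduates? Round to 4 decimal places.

0.0231

p̂₁ = 552/1107 = 0.4986 and p̂₂ = 478/735 = 0.6503.
SE₁ = √(p̂₁(1−p̂₁)/n₁) = √(0.4986·0.5014/1107) = 0.01503; SE₂ = √(0.6503·0.3497/735) = 0.01759.
Independent samples: SE of the difference = √(SE₁² + SE₂²) = √(0.0002259009 + 0.0003094081) = 0.02314.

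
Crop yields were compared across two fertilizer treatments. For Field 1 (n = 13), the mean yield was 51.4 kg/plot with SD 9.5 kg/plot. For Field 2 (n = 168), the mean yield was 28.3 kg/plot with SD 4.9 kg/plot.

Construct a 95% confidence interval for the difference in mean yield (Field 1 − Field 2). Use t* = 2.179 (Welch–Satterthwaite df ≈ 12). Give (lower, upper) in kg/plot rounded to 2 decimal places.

(17.30, 28.90)

SE₁ = s₁/√n₁ = 9.5/√13 = 2.6348; SE₂ = 4.9/√168 = 0.3780.
Independent samples, unequal variances: SE_diff = √(SE₁² + SE₂²) = √(6.94217104 + 0.142884) = 2.6618.
t* = 2.179, so margin of error = 2.179 × 2.6618 = 5.8001.
Difference in means = 51.4 − 28.3 = 23.1000.
23.1000 ± 5.8001 → (17.30, 28.90).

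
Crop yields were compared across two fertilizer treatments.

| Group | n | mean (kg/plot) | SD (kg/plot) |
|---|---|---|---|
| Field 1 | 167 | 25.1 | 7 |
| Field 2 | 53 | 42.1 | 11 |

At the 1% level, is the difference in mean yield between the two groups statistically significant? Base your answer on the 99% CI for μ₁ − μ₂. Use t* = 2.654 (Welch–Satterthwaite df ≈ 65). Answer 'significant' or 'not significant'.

Per-group SEs: s₁/√n₁ = 7/√167 = 0.5417, s₂/√n₂ = 11/√53 = 1.5110.
Unpooled SE of the difference: √(0.29343889 + 2.283121) = 1.6052.
Margin of error = t* · SE = 2.654 × 1.6052 = 4.2602.
x̄₁ − x̄₂ = 25.1 − 42.1 = -17.0000.
CI: -17.0000 ± 4.2602 = (-21.2602, -12.7398).
The interval (-21.2602, -12.7398) does not contain 0, so the difference is significant.

significant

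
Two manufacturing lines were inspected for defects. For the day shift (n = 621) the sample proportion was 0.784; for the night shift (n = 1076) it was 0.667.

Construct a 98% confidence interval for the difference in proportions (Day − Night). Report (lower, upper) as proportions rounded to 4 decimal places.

(0.0661, 0.1679)

The two standard errors are √(0.7840×0.2160/621) = 0.01651 and √(0.6670×0.3330/1076) = 0.01437.
Because the samples are independent, SE_diff = √(0.01651² + 0.01437²) = 0.02189.
Using z* = 2.326 for 98%, ME = 2.326 × 0.02189 = 0.05092.
p̂₁ − p̂₂ = 0.1170; interval 0.1170 ± 0.05092 gives (0.0661, 0.1679).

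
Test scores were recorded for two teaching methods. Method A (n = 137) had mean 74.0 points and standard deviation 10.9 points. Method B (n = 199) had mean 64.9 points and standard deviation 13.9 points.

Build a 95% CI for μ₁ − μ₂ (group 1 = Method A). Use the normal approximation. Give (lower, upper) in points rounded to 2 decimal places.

(6.44, 11.76)

Standard errors of each mean: 10.9/√137 = 0.9312 and 13.9/√199 = 0.9853.
SE(x̄₁ − x̄₂) = √(0.9312² + 0.9853²) = 1.3557 for independent samples with unequal variances.
With z* = 1.960, the margin is 1.960 × 1.3557 = 2.6572.
x̄₁ − x̄₂ = 74.0 − 64.9 = 9.1000; the interval is 9.1000 ± 2.6572 = (6.44, 11.76).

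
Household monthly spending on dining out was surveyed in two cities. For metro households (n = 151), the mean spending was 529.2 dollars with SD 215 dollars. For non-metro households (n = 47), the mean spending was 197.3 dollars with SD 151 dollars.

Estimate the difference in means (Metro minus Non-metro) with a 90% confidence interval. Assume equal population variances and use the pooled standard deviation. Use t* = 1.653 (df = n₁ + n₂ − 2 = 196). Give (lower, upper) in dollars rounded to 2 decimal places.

s_p = √[((n₁−1)s₁² + (n₂−1)s₂²)/(n₁+n₂−2)] = √[(150·215² + 46·151²)/196] = 201.8106.
SE = 201.8106·√(1/151 + 1/47) = 33.7085.
With t* = 1.653, margin = 1.653 × 33.7085 = 55.7202.
x̄₁ − x̄₂ = 529.2 − 197.3 = 331.9000; interval 331.9000 ± 55.7202 = (276.18, 387.62).

(276.18, 387.62)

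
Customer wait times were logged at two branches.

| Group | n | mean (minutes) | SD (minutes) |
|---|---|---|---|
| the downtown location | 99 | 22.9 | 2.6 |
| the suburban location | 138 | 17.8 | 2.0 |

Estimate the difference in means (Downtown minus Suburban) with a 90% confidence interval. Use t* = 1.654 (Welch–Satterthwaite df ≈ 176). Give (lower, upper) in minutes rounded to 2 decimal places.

Per-group SEs: s₁/√n₁ = 2.6/√99 = 0.2613, s₂/√n₂ = 2.0/√138 = 0.1703.
Unpooled SE of the difference: √(0.06827769 + 0.02900209) = 0.3119.
Margin of error = t* · SE = 1.654 × 0.3119 = 0.5159.
x̄₁ − x̄₂ = 22.9 − 17.8 = 5.1000.
CI: 5.1000 ± 0.5159 = (4.58, 5.62).

(4.58, 5.62)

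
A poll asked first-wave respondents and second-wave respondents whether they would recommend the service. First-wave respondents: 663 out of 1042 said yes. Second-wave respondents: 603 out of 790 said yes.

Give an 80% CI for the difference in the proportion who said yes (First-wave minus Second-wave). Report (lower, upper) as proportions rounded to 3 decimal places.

First, p̂₁ = 663/1042 = 0.6363; p̂₂ = 603/790 = 0.7633.
The two standard errors are √(0.6363×0.3637/1042) = 0.01490 and √(0.7633×0.2367/790) = 0.01512.
Because the samples are independent, SE_diff = √(0.01490² + 0.01512²) = 0.02123.
Using z* = 1.282 for 80%, ME = 1.282 × 0.02123 = 0.02722.
p̂₁ − p̂₂ = -0.1270; interval -0.1270 ± 0.02722 gives (-0.154, -0.100).

(-0.154, -0.100)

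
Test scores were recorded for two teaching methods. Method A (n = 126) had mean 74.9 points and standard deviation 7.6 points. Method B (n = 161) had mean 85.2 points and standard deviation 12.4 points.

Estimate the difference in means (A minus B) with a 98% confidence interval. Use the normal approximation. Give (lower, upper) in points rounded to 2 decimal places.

Per-group SEs: s₁/√n₁ = 7.6/√126 = 0.6771, s₂/√n₂ = 12.4/√161 = 0.9773.
Unpooled SE of the difference: √(0.45846441 + 0.95511529) = 1.1889.
Margin of error = z* · SE = 2.326 × 1.1889 = 2.7654.
x̄₁ − x̄₂ = 74.9 − 85.2 = -10.3000.
CI: -10.3000 ± 2.7654 = (-13.07, -7.53).

(-13.07, -7.53)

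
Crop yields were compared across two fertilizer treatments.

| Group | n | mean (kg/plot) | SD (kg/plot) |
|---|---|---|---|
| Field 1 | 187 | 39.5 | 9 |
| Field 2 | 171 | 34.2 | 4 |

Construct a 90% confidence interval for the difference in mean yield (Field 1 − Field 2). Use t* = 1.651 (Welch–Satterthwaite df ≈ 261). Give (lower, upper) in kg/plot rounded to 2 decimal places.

Standard errors of each mean: 9/√187 = 0.6581 and 4/√171 = 0.3059.
SE(x̄₁ − x̄₂) = √(0.6581² + 0.3059²) = 0.7257 for independent samples with unequal variances.
With t* = 1.651, the margin is 1.651 × 0.7257 = 1.1981.
x̄₁ − x̄₂ = 39.5 − 34.2 = 5.3000; the interval is 5.3000 ± 1.1981 = (4.10, 6.50).

(4.10, 6.50)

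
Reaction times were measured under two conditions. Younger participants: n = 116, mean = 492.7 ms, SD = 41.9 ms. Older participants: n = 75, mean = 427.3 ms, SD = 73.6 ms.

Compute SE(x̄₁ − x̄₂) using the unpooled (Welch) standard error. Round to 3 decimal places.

9.347

Per-group SEs: s₁/√n₁ = 41.9/√116 = 3.8903, s₂/√n₂ = 73.6/√75 = 8.4986.
Unpooled SE of the difference: √(15.13443409 + 72.22620196) = 9.3467.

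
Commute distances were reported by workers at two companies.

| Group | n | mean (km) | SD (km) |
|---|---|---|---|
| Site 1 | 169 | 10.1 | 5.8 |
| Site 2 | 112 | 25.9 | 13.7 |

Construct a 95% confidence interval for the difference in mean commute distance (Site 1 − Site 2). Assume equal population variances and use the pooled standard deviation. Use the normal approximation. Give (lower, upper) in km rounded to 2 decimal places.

(-18.13, -13.47)

Pooled variance s_p² = [168·5.8² + 111·13.7²] / (169+112−2) = 94.9287, so s_p = 9.7431.
SE_diff = s_p·√(1/n₁ + 1/n₂) = 9.7431·√(1/169 + 1/112) = 1.1871.
z* = 1.960; margin = 1.960 × 1.1871 = 2.3267.
Difference = 10.1 − 25.9 = -15.8000.
-15.8000 ± 2.3267 → (-18.13, -13.47).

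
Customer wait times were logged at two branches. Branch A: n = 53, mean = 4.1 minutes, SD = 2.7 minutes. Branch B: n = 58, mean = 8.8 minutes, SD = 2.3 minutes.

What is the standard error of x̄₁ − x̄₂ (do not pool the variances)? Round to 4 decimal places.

Standard errors of each mean: 2.7/√53 = 0.3709 and 2.3/√58 = 0.3020.
SE(x̄₁ − x̄₂) = √(0.3709² + 0.3020²) = 0.4783 for independent samples with unequal variances.

0.4783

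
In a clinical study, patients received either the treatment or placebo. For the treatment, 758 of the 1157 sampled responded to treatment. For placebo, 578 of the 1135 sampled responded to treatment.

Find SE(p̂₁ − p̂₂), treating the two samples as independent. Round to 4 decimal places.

p̂₁ = 758/1157 = 0.6551 and p̂₂ = 578/1135 = 0.5093.
SE₁ = √(p̂₁(1−p̂₁)/n₁) = √(0.6551·0.3449/1157) = 0.01397; SE₂ = √(0.5093·0.4907/1135) = 0.01484.
Independent samples: SE of the difference = √(SE₁² + SE₂²) = √(0.0001951609 + 0.0002202256) = 0.02038.

0.0204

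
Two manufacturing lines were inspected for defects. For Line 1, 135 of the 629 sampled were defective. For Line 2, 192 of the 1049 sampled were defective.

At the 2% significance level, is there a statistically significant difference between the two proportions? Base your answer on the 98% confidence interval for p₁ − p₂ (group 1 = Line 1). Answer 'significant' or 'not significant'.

Sample proportions: 135/629 = 0.2146, 192/1049 = 0.1830.
Each SE is √(p̂(1−p̂)/n): √(0.2146·0.7854/629) = 0.01637 and √(0.1830·0.8170/1049) = 0.01194.
SE(p̂₁ − p̂₂) = √(SE₁² + SE₂²) = √(0.0002679769 + 0.0001425636) = 0.02026, since the two samples are independent.
At 98% confidence z* = 2.326; margin = 2.326 × 0.02026 = 0.04712.
The difference is 0.2146 − 0.1830 = 0.0316, so the interval is 0.0316 ± 0.04712 = (-0.01552, 0.07872).
The interval (-0.01552, 0.07872) contains 0, so the difference is not significant.

not significant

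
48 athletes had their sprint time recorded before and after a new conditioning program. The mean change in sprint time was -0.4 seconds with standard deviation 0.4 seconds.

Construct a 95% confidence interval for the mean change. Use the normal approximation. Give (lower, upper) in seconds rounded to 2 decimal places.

(-0.51, -0.29)

This is a matched-pairs design, so SE = s_d/√n = 0.4/√48 = 0.0577.
Margin = 1.960 × 0.0577 = 0.1131; the interval is -0.4 ± 0.1131 = (-0.51, -0.29).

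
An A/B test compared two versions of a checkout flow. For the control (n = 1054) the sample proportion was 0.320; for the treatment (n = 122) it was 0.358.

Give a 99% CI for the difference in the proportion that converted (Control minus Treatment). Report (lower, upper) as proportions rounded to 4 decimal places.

(-0.1558, 0.0798)

Each SE is √(p̂(1−p̂)/n): √(0.3200·0.6800/1054) = 0.01437 and √(0.3580·0.6420/122) = 0.04340.
SE(p̂₁ − p̂₂) = √(SE₁² + SE₂²) = √(0.0002064969 + 0.00188356) = 0.04572, since the two samples are independent.
At 99% confidence z* = 2.576; margin = 2.576 × 0.04572 = 0.11777.
The difference is 0.3200 − 0.3580 = -0.0380, so the interval is -0.0380 ± 0.11777 = (-0.1558, 0.0798).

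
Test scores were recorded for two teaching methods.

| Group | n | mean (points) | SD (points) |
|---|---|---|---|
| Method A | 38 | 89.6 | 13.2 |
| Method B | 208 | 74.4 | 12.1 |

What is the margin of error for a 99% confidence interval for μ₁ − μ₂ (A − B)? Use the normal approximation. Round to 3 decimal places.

Standard errors of each mean: 13.2/√38 = 2.1413 and 12.1/√208 = 0.8390.
SE(x̄₁ − x̄₂) = √(2.1413² + 0.8390²) = 2.2998 for independent samples with unequal variances.
With z* = 2.576, the margin is 2.576 × 2.2998 = 5.9243.

5.924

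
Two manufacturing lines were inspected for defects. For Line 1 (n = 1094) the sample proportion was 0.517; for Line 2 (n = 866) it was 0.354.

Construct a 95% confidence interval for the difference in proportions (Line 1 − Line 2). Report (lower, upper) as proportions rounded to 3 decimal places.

(0.120, 0.206)

Each SE is √(p̂(1−p̂)/n): √(0.5170·0.4830/1094) = 0.01511 and √(0.3540·0.6460/866) = 0.01625.
SE(p̂₁ − p̂₂) = √(SE₁² + SE₂²) = √(0.0002283121 + 0.0002640625) = 0.02219, since the two samples are independent.
At 95% confidence z* = 1.960; margin = 1.960 × 0.02219 = 0.04349.
The difference is 0.5170 − 0.3540 = 0.1630, so the interval is 0.1630 ± 0.04349 = (0.120, 0.206).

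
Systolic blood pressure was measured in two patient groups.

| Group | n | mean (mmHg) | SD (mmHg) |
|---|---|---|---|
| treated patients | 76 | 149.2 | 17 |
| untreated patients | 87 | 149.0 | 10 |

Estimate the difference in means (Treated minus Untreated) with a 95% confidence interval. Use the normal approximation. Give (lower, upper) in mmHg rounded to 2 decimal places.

(-4.16, 4.56)

SE₁ = s₁/√n₁ = 17/√76 = 1.9500; SE₂ = 10/√87 = 1.0721.
Independent samples, unequal variances: SE_diff = √(SE₁² + SE₂²) = √(3.8025 + 1.14939841) = 2.2253.
z* = 1.960, so margin of error = 1.960 × 2.2253 = 4.3616.
Difference in means = 149.2 − 149.0 = 0.2000.
0.2000 ± 4.3616 → (-4.16, 4.56).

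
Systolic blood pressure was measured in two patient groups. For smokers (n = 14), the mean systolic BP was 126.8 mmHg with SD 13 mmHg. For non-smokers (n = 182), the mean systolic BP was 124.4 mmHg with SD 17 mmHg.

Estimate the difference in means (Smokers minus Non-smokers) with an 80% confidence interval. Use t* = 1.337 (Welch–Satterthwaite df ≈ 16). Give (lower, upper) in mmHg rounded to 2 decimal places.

Standard errors of each mean: 13/√14 = 3.4744 and 17/√182 = 1.2601.
SE(x̄₁ − x̄₂) = √(3.4744² + 1.2601²) = 3.6959 for independent samples with unequal variances.
With t* = 1.337, the margin is 1.337 × 3.6959 = 4.9414.
x̄₁ − x̄₂ = 126.8 − 124.4 = 2.4000; the interval is 2.4000 ± 4.9414 = (-2.54, 7.34).

(-2.54, 7.34)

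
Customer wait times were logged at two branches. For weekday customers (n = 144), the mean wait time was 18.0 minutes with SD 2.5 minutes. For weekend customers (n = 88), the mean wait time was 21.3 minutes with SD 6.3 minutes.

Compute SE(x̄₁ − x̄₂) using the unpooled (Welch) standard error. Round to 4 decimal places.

SE₁ = s₁/√n₁ = 2.5/√144 = 0.2083; SE₂ = 6.3/√88 = 0.6716.
Independent samples, unequal variances: SE_diff = √(SE₁² + SE₂²) = √(0.04338889 + 0.45104656) = 0.7032.

0.7032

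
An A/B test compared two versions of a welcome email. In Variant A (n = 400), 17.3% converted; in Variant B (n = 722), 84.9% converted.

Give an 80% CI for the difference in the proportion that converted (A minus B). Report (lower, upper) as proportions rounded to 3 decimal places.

(-0.706, -0.646)

The two standard errors are √(0.1730×0.8270/400) = 0.01891 and √(0.8490×0.1510/722) = 0.01333.
Because the samples are independent, SE_diff = √(0.01891² + 0.01333²) = 0.02314.
Using z* = 1.282 for 80%, ME = 1.282 × 0.02314 = 0.02967.
p̂₁ − p̂₂ = -0.6760; interval -0.6760 ± 0.02967 gives (-0.706, -0.646).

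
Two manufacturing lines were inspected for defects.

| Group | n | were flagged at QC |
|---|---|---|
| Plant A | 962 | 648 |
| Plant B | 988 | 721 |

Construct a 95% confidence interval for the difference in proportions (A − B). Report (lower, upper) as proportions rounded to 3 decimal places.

p̂₁ = 648/962 = 0.6736 and p̂₂ = 721/988 = 0.7298.
SE₁ = √(p̂₁(1−p̂₁)/n₁) = √(0.6736·0.3264/962) = 0.01512; SE₂ = √(0.7298·0.2702/988) = 0.01413.
Independent samples: SE of the difference = √(SE₁² + SE₂²) = √(0.0002286144 + 0.0001996569) = 0.02069.
z* for 95% confidence is 1.960, so the margin of error is 1.960 × 0.02069 = 0.04055.
Point estimate p̂₁ − p̂₂ = 0.6736 − 0.7298 = -0.0562.
-0.0562 ± 0.04055 → (-0.097, -0.016).

(-0.097, -0.016)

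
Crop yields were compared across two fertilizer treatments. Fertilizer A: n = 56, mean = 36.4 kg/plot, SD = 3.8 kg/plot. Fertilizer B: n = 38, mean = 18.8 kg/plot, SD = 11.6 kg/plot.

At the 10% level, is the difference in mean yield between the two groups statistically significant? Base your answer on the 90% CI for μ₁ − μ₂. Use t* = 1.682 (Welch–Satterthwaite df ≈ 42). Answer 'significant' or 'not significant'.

significant

SE₁ = s₁/√n₁ = 3.8/√56 = 0.5078; SE₂ = 11.6/√38 = 1.8818.
Independent samples, unequal variances: SE_diff = √(SE₁² + SE₂²) = √(0.25786084 + 3.54117124) = 1.9491.
t* = 1.682, so margin of error = 1.682 × 1.9491 = 3.2784.
Difference in means = 36.4 − 18.8 = 17.6000.
17.6000 ± 3.2784 → (14.3216, 20.8784).
The interval (14.3216, 20.8784) does not contain 0, so the difference is significant.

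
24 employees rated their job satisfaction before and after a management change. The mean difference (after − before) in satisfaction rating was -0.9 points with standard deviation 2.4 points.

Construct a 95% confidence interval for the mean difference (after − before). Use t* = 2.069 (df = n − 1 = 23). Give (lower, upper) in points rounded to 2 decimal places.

This is a matched-pairs design, so SE = s_d/√n = 2.4/√24 = 0.4899.
Margin = 2.069 × 0.4899 = 1.0136; the interval is -0.9 ± 1.0136 = (-1.91, 0.11).

(-1.91, 0.11)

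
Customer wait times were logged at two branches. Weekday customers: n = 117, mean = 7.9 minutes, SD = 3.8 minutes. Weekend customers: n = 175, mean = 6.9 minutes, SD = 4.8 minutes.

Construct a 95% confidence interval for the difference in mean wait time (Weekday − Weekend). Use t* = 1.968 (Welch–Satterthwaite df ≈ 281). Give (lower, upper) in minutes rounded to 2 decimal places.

(0.01, 1.99)

SE₁ = s₁/√n₁ = 3.8/√117 = 0.3513; SE₂ = 4.8/√175 = 0.3628.
Independent samples, unequal variances: SE_diff = √(SE₁² + SE₂²) = √(0.12341169 + 0.13162384) = 0.5050.
t* = 1.968, so margin of error = 1.968 × 0.5050 = 0.9938.
Difference in means = 7.9 − 6.9 = 1.0000.
1.0000 ± 0.9938 → (0.01, 1.99).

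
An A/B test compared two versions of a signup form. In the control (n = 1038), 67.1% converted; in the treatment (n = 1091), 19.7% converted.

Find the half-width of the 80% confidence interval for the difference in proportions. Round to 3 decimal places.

The two standard errors are √(0.6710×0.3290/1038) = 0.01458 and √(0.1970×0.8030/1091) = 0.01204.
Because the samples are independent, SE_diff = √(0.01458² + 0.01204²) = 0.01891.
Using z* = 1.282 for 80%, ME = 1.282 × 0.01891 = 0.02424.

0.024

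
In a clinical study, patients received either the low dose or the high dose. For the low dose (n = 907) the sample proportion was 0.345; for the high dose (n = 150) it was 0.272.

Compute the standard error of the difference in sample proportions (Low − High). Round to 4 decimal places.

The two standard errors are √(0.3450×0.6550/907) = 0.01578 and √(0.2720×0.7280/150) = 0.03633.
Because the samples are independent, SE_diff = √(0.01578² + 0.03633²) = 0.03961.

0.0396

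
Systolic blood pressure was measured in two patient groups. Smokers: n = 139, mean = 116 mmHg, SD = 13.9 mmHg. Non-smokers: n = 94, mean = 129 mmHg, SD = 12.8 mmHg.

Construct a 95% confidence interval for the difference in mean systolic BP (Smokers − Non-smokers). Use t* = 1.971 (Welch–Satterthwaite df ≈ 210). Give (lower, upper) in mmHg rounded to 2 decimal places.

Standard errors of each mean: 13.9/√139 = 1.1790 and 12.8/√94 = 1.3202.
SE(x̄₁ − x̄₂) = √(1.1790² + 1.3202²) = 1.7700 for independent samples with unequal variances.
With t* = 1.971, the margin is 1.971 × 1.7700 = 3.4887.
x̄₁ − x̄₂ = 116 − 129 = -13.0000; the interval is -13.0000 ± 3.4887 = (-16.49, -9.51).

(-16.49, -9.51)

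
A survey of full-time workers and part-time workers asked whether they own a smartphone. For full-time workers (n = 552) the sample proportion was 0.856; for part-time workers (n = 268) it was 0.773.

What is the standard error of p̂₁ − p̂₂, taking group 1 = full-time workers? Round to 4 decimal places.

0.0296

The two standard errors are √(0.8560×0.1440/552) = 0.01494 and √(0.7730×0.2270/268) = 0.02559.
Because the samples are independent, SE_diff = √(0.01494² + 0.02559²) = 0.02963.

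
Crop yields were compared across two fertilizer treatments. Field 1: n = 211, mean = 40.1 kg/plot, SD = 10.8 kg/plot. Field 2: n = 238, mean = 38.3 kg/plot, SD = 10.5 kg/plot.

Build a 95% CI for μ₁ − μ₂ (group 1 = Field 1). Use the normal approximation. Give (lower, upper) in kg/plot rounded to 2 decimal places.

Standard errors of each mean: 10.8/√211 = 0.7435 and 10.5/√238 = 0.6806.
SE(x̄₁ − x̄₂) = √(0.7435² + 0.6806²) = 1.0080 for independent samples with unequal variances.
With z* = 1.960, the margin is 1.960 × 1.0080 = 1.9757.
x̄₁ − x̄₂ = 40.1 − 38.3 = 1.8000; the interval is 1.8000 ± 1.9757 = (-0.18, 3.78).

(-0.18, 3.78)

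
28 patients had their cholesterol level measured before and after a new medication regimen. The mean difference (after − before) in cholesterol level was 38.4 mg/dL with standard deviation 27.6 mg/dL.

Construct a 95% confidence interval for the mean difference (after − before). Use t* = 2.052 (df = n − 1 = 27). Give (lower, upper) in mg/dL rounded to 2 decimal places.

(27.70, 49.10)

Paired design: SE = s_d/√n = 27.6/√28 = 5.2159.
t* = 2.052; margin of error = 2.052 × 5.2159 = 10.7030.
38.4 ± 10.7030 → (27.70, 49.10).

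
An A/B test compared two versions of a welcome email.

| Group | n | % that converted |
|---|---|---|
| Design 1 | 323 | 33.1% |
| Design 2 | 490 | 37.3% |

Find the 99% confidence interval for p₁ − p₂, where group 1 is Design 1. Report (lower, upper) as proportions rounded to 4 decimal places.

Each SE is √(p̂(1−p̂)/n): √(0.3310·0.6690/323) = 0.02618 and √(0.3730·0.6270/490) = 0.02185.
SE(p̂₁ − p̂₂) = √(SE₁² + SE₂²) = √(0.0006853924 + 0.0004774225) = 0.03410, since the two samples are independent.
At 99% confidence z* = 2.576; margin = 2.576 × 0.03410 = 0.08784.
The difference is 0.3310 − 0.3730 = -0.0420, so the interval is -0.0420 ± 0.08784 = (-0.1298, 0.0458).

(-0.1298, 0.0458)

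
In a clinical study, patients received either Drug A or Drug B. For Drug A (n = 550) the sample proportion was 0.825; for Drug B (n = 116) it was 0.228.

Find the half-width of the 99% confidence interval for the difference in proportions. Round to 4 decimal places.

The two standard errors are √(0.8250×0.1750/550) = 0.01620 and √(0.2280×0.7720/116) = 0.03895.
Because the samples are independent, SE_diff = √(0.01620² + 0.03895²) = 0.04218.
Using z* = 2.576 for 99%, ME = 2.576 × 0.04218 = 0.10866.

0.1087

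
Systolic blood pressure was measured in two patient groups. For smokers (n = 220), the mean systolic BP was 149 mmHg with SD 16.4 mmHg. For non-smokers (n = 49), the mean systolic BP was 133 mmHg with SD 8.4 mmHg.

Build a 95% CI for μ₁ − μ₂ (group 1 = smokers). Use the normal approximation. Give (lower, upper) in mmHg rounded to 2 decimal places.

(12.80, 19.20)

Standard errors of each mean: 16.4/√220 = 1.1057 and 8.4/√49 = 1.2000.
SE(x̄₁ − x̄₂) = √(1.1057² + 1.2000²) = 1.6317 for independent samples with unequal variances.
With z* = 1.960, the margin is 1.960 × 1.6317 = 3.1981.
x̄₁ − x̄₂ = 149 − 133 = 16.0000; the interval is 16.0000 ± 3.1981 = (12.80, 19.20).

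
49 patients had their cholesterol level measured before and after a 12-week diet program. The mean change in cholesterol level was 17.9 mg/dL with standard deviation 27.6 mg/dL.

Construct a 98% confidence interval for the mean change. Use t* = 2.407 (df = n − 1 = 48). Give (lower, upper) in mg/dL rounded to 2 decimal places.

(8.41, 27.39)

Paired design: SE = s_d/√n = 27.6/√49 = 3.9429.
t* = 2.407; margin of error = 2.407 × 3.9429 = 9.4906.
17.9 ± 9.4906 → (8.41, 27.39).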